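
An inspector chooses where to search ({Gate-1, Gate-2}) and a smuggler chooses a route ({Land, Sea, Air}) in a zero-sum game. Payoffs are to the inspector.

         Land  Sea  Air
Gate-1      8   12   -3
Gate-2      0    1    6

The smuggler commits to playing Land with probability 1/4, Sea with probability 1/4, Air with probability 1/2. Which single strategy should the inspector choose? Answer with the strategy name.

Gate-1

Expected payoff of Gate-1: (1/4)·8 + (1/4)·12 + (1/2)·(-3) = 7/2.
Expected payoff of Gate-2: (1/4)·0 + (1/4)·1 + (1/2)·6 = 13/4.
The largest is 7/2, so the inspector's best response is Gate-1.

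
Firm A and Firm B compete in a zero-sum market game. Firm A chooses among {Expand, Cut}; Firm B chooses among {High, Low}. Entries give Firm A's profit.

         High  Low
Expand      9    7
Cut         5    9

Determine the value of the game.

23/3

Row minima: Expand → 7, Cut → 5; maximin = 7.
Column maxima: High → 9, Low → 9; minimax = 9.
7 ≠ 9, so there is no saddle point; optimal play is mixed.
Let Firm A play Expand with probability p. Expected payoff against High: 9p + 5(1−p) = 4p + 5; against Low: 7p + 9(1−p) = −2p + 9.
Setting these equal: 4p + 5 = −2p + 9 ⇒ 6p = 4 ⇒ p = 2/3, and the value is (4)·(2/3) + 5 = 23/3.
For Firm B: with q = P(High), equating Expand's and Cut's payoffs gives 2q + 7 = −4q + 9 ⇒ q = 1/3.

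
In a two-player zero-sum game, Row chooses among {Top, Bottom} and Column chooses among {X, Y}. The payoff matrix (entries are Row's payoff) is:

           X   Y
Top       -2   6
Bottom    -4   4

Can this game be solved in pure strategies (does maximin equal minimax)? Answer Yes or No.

Yes

Row minima: Top → -2, Bottom → -4; maximin = -2.
Column maxima: X → -2, Y → 6; minimax = -2.
maximin = minimax = -2, so a saddle point exists.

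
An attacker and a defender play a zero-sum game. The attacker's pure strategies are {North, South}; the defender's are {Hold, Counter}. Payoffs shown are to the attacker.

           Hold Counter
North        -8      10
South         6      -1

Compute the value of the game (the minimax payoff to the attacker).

52/25

Row minima: North → -8, South → -1; maximin = -1.
Column maxima: Hold → 6, Counter → 10; minimax = 6.
-1 ≠ 6, so there is no saddle point; optimal play is mixed.
Let the attacker play North with probability p. Expected payoff against Hold: (-8)p + 6(1−p) = −14p + 6; against Counter: 10p + (-1)(1−p) = 11p − 1.
Setting these equal: −14p + 6 = 11p − 1 ⇒ −25p = -7 ⇒ p = 7/25, and the value is (-14)·(7/25) + 6 = 52/25.
For the defender: with q = P(Hold), equating North's and South's payoffs gives −18q + 10 = 7q − 1 ⇒ q = 11/25.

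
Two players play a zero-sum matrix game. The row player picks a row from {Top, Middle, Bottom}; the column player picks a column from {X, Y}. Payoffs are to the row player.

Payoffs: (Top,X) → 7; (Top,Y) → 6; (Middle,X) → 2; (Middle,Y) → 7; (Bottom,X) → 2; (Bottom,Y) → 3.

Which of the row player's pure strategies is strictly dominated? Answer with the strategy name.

Bottom

Top gives a strictly higher payoff than Bottom against every column: 7 > 2, 6 > 3.
So Bottom is strictly dominated and the row player never plays it.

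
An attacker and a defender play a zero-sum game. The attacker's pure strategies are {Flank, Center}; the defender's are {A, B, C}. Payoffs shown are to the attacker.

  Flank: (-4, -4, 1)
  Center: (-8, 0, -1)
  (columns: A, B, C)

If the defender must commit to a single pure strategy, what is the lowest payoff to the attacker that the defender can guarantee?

Column maxima: A → -4, B → 0, C → 1.
The smallest of these is -4.

-4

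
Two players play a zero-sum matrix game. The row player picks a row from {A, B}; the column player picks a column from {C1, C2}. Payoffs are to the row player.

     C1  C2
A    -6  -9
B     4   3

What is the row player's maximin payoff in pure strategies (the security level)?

3

Row minima: A → -9, B → 3.
The best of these is 3.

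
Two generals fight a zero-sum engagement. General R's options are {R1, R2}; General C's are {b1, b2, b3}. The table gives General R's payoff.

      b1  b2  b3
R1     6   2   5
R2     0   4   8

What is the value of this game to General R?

3

Row minima: R1 → 2, R2 → 0; maximin = 2.
Column maxima: b1 → 6, b2 → 4, b3 → 8; minimax = 4.
2 ≠ 4, so there is no saddle point; optimal play is mixed.
b3 is strictly dominated by b2 (it gives General R strictly more in every row), so General C never plays it.
On the remaining 2×2 (R1, R2 vs b1, b2):
Let General R play R1 with probability p. Expected payoff against b1: 6p + 0(1−p) = 6p; against b2: 2p + 4(1−p) = −2p + 4.
Setting these equal: 6p = −2p + 4 ⇒ 8p = 4 ⇒ p = 1/2, and the value is (6)·(1/2) = 3.
For General C: with q = P(b1), equating R1's and R2's payoffs gives 4q + 2 = −4q + 4 ⇒ q = 1/4.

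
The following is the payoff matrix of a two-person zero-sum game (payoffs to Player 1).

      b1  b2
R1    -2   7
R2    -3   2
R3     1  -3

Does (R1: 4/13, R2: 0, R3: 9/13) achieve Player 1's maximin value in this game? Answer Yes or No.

Yes

Against b1 this mix gives (4/13)·(-2) + (9/13)·1 = 1/13.
Against b2 this mix gives (4/13)·7 + (9/13)·(-3) = 1/13.
All of Player 2's active replies (b1, b2) yield 1/13, and no column does worse for Player 1. The mix makes Player 2 indifferent and guarantees 1/13, so it is optimal.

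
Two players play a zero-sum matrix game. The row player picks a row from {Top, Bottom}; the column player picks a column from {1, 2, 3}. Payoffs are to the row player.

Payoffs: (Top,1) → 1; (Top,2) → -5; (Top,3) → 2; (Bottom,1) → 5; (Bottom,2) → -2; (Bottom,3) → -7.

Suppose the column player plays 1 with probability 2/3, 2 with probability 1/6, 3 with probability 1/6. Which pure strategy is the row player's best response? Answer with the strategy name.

Expected payoff of Top: (2/3)·1 + (1/6)·(-5) + (1/6)·2 = 1/6.
Expected payoff of Bottom: (2/3)·5 + (1/6)·(-2) + (1/6)·(-7) = 11/6.
The largest is 11/6, so the row player's best response is Bottom.

Bottom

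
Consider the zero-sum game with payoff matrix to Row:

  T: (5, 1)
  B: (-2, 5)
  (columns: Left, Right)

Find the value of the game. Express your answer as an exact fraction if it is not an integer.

Row minima: T → 1, B → -2; maximin = 1.
Column maxima: Left → 5, Right → 5; minimax = 5.
1 ≠ 5, so there is no saddle point; optimal play is mixed.
Let Row play T with probability p. Expected payoff against Left: 5p + (-2)(1−p) = 7p − 2; against Right: 1p + 5(1−p) = −4p + 5.
Setting these equal: 7p − 2 = −4p + 5 ⇒ 11p = 7 ⇒ p = 7/11, and the value is (7)·(7/11) − 2 = 27/11.
For Column: with q = P(Left), equating T's and B's payoffs gives 4q + 1 = −7q + 5 ⇒ q = 4/11.

27/11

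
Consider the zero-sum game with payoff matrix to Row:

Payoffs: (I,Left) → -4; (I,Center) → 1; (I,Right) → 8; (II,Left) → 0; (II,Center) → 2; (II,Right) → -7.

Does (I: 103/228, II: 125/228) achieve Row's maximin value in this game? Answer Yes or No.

No

Against Left this mix gives (103/228)·(-4) + (125/228)·0 = -103/57.
Against Center this mix gives (103/228)·1 + (125/228)·2 = 353/228.
Against Right this mix gives (103/228)·8 + (125/228)·(-7) = -17/76.
Column will play Left, holding Row to -103/57. Shifting weight toward the row that does better against Left would raise this floor (the equalizing mix achieves -28/19 against both Left and Right), so the proposed strategy is not optimal.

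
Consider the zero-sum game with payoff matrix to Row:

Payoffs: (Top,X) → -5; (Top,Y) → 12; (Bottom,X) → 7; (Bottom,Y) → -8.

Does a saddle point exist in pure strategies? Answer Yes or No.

Row minima: Top → -5, Bottom → -8; maximin = -5.
Column maxima: X → 7, Y → 12; minimax = 7.
-5 ≠ 7, so no pure-strategy equilibrium exists.

No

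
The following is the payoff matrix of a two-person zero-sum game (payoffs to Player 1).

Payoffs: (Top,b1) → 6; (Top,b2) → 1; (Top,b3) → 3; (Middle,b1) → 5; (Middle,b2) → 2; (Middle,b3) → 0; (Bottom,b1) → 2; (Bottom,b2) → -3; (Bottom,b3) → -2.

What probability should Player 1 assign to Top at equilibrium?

Row minima: Top → 1, Middle → 0, Bottom → -3; maximin = 1.
Column maxima: b1 → 6, b2 → 2, b3 → 3; minimax = 2.
1 ≠ 2, so there is no saddle point; optimal play is mixed.
Bottom is strictly dominated by Top, so Player 1 never plays it.
b1 is strictly dominated by b2 (it gives Player 1 strictly more in every row), so Player 2 never plays it.
On the remaining 2×2 (Top, Middle vs b2, b3):
Let Player 1 play Top with probability p. Expected payoff against b2: 1p + 2(1−p) = −p + 2; against b3: 3p + 0(1−p) = 3p.
Setting these equal: −p + 2 = 3p ⇒ −4p = -2 ⇒ p = 1/2, and the value is (-1)·(1/2) + 2 = 3/2.
For Player 2: with q = P(b2), equating Top's and Middle's payoffs gives −2q + 3 = 2q ⇒ q = 3/4.

1/2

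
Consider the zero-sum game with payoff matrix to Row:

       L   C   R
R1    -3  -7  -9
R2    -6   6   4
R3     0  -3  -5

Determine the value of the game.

-2

Row minima: R1 → -9, R2 → -6, R3 → -5; maximin = -5.
Column maxima: L → 0, C → 6, R → 4; minimax = 0.
-5 ≠ 0, so there is no saddle point; optimal play is mixed.
R1 is strictly dominated by R3, so Row never plays it.
C is strictly dominated by R (it gives Row strictly more in every row), so Column never plays it.
On the remaining 2×2 (R2, R3 vs L, R):
Let Row play R2 with probability p. Expected payoff against L: (-6)p + 0(1−p) = −6p; against R: 4p + (-5)(1−p) = 9p − 5.
Setting these equal: −6p = 9p − 5 ⇒ −15p = -5 ⇒ p = 1/3, and the value is (-6)·(1/3) = -2.
For Column: with q = P(L), equating R2's and R3's payoffs gives −10q + 4 = 5q − 5 ⇒ q = 3/5.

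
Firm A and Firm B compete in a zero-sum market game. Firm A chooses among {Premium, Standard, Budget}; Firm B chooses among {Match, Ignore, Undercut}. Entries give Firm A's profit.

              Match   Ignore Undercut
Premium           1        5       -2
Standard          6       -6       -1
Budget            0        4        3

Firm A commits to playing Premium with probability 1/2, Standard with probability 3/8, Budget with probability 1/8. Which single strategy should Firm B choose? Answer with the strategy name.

If Firm B plays Match, Firm A's expected payoff is (1/2)·1 + (3/8)·6 + (1/8)·0 = 11/4.
If Firm B plays Ignore, Firm A's expected payoff is (1/2)·5 + (3/8)·(-6) + (1/8)·4 = 3/4.
If Firm B plays Undercut, Firm A's expected payoff is (1/2)·(-2) + (3/8)·(-1) + (1/8)·3 = -1.
Firm B minimizes Firm A's payoff; the smallest is -1, so the best response is Undercut.

Undercut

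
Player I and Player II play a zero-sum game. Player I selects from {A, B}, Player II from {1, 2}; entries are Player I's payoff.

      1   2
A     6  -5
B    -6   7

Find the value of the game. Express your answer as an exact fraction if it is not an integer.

Row minima: A → -5, B → -6; maximin = -5.
Column maxima: 1 → 6, 2 → 7; minimax = 6.
-5 ≠ 6, so there is no saddle point; optimal play is mixed.
Let Player I play A with probability p. Expected payoff against 1: 6p + (-6)(1−p) = 12p − 6; against 2: (-5)p + 7(1−p) = −12p + 7.
Setting these equal: 12p − 6 = −12p + 7 ⇒ 24p = 13 ⇒ p = 13/24, and the value is (12)·(13/24) − 6 = 1/2.
For Player II: with q = P(1), equating A's and B's payoffs gives 11q − 5 = −13q + 7 ⇒ q = 1/2.

1/2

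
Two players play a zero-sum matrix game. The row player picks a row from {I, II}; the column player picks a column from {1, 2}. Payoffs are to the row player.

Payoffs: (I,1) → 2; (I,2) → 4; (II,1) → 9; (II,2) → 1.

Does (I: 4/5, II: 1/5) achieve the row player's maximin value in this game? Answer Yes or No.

Yes

Against 1 this mix gives (4/5)·2 + (1/5)·9 = 17/5.
Against 2 this mix gives (4/5)·4 + (1/5)·1 = 17/5.
All of the column player's active replies (1, 2) yield 17/5, and no column does worse for the row player. The mix makes the column player indifferent and guarantees 17/5, so it is optimal.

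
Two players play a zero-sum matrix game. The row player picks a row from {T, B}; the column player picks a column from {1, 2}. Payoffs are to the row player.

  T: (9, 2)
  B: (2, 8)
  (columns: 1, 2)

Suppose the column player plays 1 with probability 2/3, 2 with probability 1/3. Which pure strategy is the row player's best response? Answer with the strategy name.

T

Expected payoff of T: (2/3)·9 + (1/3)·2 = 20/3.
Expected payoff of B: (2/3)·2 + (1/3)·8 = 4.
The largest is 20/3, so the row player's best response is T.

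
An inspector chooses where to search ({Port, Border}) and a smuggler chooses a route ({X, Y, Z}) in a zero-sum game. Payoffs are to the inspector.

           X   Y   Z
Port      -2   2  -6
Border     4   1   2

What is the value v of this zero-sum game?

Row minima: Port → -6, Border → 1; maximin = 1.
Column maxima: X → 4, Y → 2, Z → 2; minimax = 2.
1 ≠ 2, so there is no saddle point; optimal play is mixed.
X is strictly dominated by Z (it gives the inspector strictly more in every row), so the smuggler never plays it.
On the remaining 2×2 (Port, Border vs Y, Z):
Let the inspector play Port with probability p. Expected payoff against Y: 2p + 1(1−p) = p + 1; against Z: (-6)p + 2(1−p) = −8p + 2.
Setting these equal: p + 1 = −8p + 2 ⇒ 9p = 1 ⇒ p = 1/9, and the value is (1)·(1/9) + 1 = 10/9.
For the smuggler: with q = P(Y), equating Port's and Border's payoffs gives 8q − 6 = −q + 2 ⇒ q = 8/9.

10/9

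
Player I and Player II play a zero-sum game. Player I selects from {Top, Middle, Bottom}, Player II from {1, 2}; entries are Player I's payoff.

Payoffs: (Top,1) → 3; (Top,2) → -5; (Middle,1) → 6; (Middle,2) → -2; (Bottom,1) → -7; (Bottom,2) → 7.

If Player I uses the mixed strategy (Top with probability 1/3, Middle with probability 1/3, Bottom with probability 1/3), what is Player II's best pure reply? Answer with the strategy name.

If Player II plays 1, Player I's expected payoff is (1/3)·3 + (1/3)·6 + (1/3)·(-7) = 2/3.
If Player II plays 2, Player I's expected payoff is (1/3)·(-5) + (1/3)·(-2) + (1/3)·7 = 0.
Player II minimizes Player I's payoff; the smallest is 0, so the best response is 2.

2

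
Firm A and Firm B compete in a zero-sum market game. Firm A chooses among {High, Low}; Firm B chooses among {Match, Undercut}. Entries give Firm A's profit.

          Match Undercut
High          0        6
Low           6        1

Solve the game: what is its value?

Row minima: High → 0, Low → 1; maximin = 1.
Column maxima: Match → 6, Undercut → 6; minimax = 6.
1 ≠ 6, so there is no saddle point; optimal play is mixed.
Let Firm A play High with probability p. Expected payoff against Match: 0p + 6(1−p) = −6p + 6; against Undercut: 6p + 1(1−p) = 5p + 1.
Setting these equal: −6p + 6 = 5p + 1 ⇒ −11p = -5 ⇒ p = 5/11, and the value is (-6)·(5/11) + 6 = 36/11.
For Firm B: with q = P(Match), equating High's and Low's payoffs gives −6q + 6 = 5q + 1 ⇒ q = 5/11.

36/11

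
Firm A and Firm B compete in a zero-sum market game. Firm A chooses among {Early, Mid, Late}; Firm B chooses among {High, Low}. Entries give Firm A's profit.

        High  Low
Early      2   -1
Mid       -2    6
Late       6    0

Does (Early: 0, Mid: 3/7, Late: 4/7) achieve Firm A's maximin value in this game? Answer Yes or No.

Yes

Against High this mix gives (3/7)·(-2) + (4/7)·6 = 18/7.
Against Low this mix gives (3/7)·6 + (4/7)·0 = 18/7.
All of Firm B's active replies (High, Low) yield 18/7, and no column does worse for Firm A. The mix makes Firm B indifferent and guarantees 18/7, so it is optimal.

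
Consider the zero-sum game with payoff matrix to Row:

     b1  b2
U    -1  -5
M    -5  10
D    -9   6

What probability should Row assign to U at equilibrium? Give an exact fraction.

15/19

Row minima: U → -5, M → -5, D → -9; maximin = -5.
Column maxima: b1 → -1, b2 → 10; minimax = -1.
-5 ≠ -1, so there is no saddle point; optimal play is mixed.
D is strictly dominated by M, so Row never plays it.
On the remaining 2×2 (U, M vs b1, b2):
Let Row play U with probability p. Expected payoff against b1: (-1)p + (-5)(1−p) = 4p − 5; against b2: (-5)p + 10(1−p) = −15p + 10.
Setting these equal: 4p − 5 = −15p + 10 ⇒ 19p = 15 ⇒ p = 15/19, and the value is (4)·(15/19) − 5 = -35/19.
For Column: with q = P(b1), equating U's and M's payoffs gives 4q − 5 = −15q + 10 ⇒ q = 15/19.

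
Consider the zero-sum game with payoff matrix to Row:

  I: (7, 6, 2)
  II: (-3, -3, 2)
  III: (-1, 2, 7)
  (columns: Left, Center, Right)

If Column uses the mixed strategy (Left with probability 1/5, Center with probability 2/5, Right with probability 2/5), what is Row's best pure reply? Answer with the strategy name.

I

Expected payoff of I: (1/5)·7 + (2/5)·6 + (2/5)·2 = 23/5.
Expected payoff of II: (1/5)·(-3) + (2/5)·(-3) + (2/5)·2 = -1.
Expected payoff of III: (1/5)·(-1) + (2/5)·2 + (2/5)·7 = 17/5.
The largest is 23/5, so Row's best response is I.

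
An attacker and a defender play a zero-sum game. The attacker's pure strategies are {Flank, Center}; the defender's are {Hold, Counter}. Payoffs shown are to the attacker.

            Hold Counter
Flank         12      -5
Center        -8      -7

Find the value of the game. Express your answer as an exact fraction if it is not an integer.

Row minima: Flank → -5, Center → -8; maximin = -5.
Column maxima: Hold → 12, Counter → -5; minimax = -5.
Since maximin = minimax = -5, there is a saddle point and the value is -5.

-5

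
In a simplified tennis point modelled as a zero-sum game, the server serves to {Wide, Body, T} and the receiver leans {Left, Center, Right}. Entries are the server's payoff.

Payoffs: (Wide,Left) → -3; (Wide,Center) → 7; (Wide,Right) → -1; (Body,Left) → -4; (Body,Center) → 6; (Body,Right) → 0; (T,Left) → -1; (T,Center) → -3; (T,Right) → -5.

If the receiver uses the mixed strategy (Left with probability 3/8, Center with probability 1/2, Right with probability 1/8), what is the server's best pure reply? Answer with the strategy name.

Expected payoff of Wide: (3/8)·(-3) + (1/2)·7 + (1/8)·(-1) = 9/4.
Expected payoff of Body: (3/8)·(-4) + (1/2)·6 + (1/8)·0 = 3/2.
Expected payoff of T: (3/8)·(-1) + (1/2)·(-3) + (1/8)·(-5) = -5/2.
The largest is 9/4, so the server's best response is Wide.

Wide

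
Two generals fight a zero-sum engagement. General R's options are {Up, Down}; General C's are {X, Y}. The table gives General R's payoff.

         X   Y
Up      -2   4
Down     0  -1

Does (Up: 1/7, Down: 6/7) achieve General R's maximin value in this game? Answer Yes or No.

Yes

Against X this mix gives (1/7)·(-2) + (6/7)·0 = -2/7.
Against Y this mix gives (1/7)·4 + (6/7)·(-1) = -2/7.
All of General C's active replies (X, Y) yield -2/7, and no column does worse for General R. The mix makes General C indifferent and guarantees -2/7, so it is optimal.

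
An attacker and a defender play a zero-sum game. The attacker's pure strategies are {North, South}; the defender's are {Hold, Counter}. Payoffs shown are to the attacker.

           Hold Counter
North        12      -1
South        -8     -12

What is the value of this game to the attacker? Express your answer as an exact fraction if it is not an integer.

Row minima: North → -1, South → -12; maximin = -1.
Column maxima: Hold → 12, Counter → -1; minimax = -1.
Since maximin = minimax = -1, there is a saddle point and the value is -1.

-1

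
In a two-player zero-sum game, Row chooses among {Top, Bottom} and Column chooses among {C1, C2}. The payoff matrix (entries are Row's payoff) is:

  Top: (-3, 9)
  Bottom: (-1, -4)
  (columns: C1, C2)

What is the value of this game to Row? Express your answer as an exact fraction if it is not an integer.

Row minima: Top → -3, Bottom → -4; maximin = -3.
Column maxima: C1 → -1, C2 → 9; minimax = -1.
-3 ≠ -1, so there is no saddle point; optimal play is mixed.
Let Row play Top with probability p. Expected payoff against C1: (-3)p + (-1)(1−p) = −2p − 1; against C2: 9p + (-4)(1−p) = 13p − 4.
Setting these equal: −2p − 1 = 13p − 4 ⇒ −15p = -3 ⇒ p = 1/5, and the value is (-2)·(1/5) − 1 = -7/5.
For Column: with q = P(C1), equating Top's and Bottom's payoffs gives −12q + 9 = 3q − 4 ⇒ q = 13/15.

-7/5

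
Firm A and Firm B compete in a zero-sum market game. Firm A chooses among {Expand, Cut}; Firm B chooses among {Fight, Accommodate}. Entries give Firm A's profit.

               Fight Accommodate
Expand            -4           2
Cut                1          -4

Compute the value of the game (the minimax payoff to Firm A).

-14/11

Row minima: Expand → -4, Cut → -4; maximin = -4.
Column maxima: Fight → 1, Accommodate → 2; minimax = 1.
-4 ≠ 1, so there is no saddle point; optimal play is mixed.
Let Firm A play Expand with probability p. Expected payoff against Fight: (-4)p + 1(1−p) = −5p + 1; against Accommodate: 2p + (-4)(1−p) = 6p − 4.
Setting these equal: −5p + 1 = 6p − 4 ⇒ −11p = -5 ⇒ p = 5/11, and the value is (-5)·(5/11) + 1 = -14/11.
For Firm B: with q = P(Fight), equating Expand's and Cut's payoffs gives −6q + 2 = 5q − 4 ⇒ q = 6/11.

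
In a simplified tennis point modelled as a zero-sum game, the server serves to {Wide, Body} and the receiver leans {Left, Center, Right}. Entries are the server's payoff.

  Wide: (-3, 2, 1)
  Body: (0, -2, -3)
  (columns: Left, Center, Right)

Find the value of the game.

Row minima: Wide → -3, Body → -3; maximin = -3.
Column maxima: Left → 0, Center → 2, Right → 1; minimax = 0.
-3 ≠ 0, so there is no saddle point; optimal play is mixed.
Center is strictly dominated by Right (it gives the server strictly more in every row), so the receiver never plays it.
On the remaining 2×2 (Wide, Body vs Left, Right):
Let the server play Wide with probability p. Expected payoff against Left: (-3)p + 0(1−p) = −3p; against Right: 1p + (-3)(1−p) = 4p − 3.
Setting these equal: −3p = 4p − 3 ⇒ −7p = -3 ⇒ p = 3/7, and the value is (-3)·(3/7) = -9/7.
For the receiver: with q = P(Left), equating Wide's and Body's payoffs gives −4q + 1 = 3q − 3 ⇒ q = 4/7.

-9/7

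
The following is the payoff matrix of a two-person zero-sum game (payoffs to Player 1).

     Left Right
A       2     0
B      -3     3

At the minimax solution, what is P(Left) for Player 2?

3/8

Row minima: A → 0, B → -3; maximin = 0.
Column maxima: Left → 2, Right → 3; minimax = 2.
0 ≠ 2, so there is no saddle point; optimal play is mixed.
Let Player 1 play A with probability p. Expected payoff against Left: 2p + (-3)(1−p) = 5p − 3; against Right: 0p + 3(1−p) = −3p + 3.
Setting these equal: 5p − 3 = −3p + 3 ⇒ 8p = 6 ⇒ p = 3/4, and the value is (5)·(3/4) − 3 = 3/4.
For Player 2: with q = P(Left), equating A's and B's payoffs gives 2q = −6q + 3 ⇒ q = 3/8.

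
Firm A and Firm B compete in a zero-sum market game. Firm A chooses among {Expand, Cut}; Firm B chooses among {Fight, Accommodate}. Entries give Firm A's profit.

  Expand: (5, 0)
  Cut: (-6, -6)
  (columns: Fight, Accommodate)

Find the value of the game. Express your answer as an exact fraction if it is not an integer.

Row minima: Expand → 0, Cut → -6; maximin = 0.
Column maxima: Fight → 5, Accommodate → 0; minimax = 0.
Since maximin = minimax = 0, there is a saddle point and the value is 0.

0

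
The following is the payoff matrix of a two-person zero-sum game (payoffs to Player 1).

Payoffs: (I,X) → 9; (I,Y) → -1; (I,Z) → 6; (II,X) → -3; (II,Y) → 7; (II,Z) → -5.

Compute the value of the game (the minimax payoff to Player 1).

37/19

Row minima: I → -1, II → -5; maximin = -1.
Column maxima: X → 9, Y → 7, Z → 6; minimax = 6.
-1 ≠ 6, so there is no saddle point; optimal play is mixed.
X is strictly dominated by Z (it gives Player 1 strictly more in every row), so Player 2 never plays it.
On the remaining 2×2 (I, II vs Y, Z):
Let Player 1 play I with probability p. Expected payoff against Y: (-1)p + 7(1−p) = −8p + 7; against Z: 6p + (-5)(1−p) = 11p − 5.
Setting these equal: −8p + 7 = 11p − 5 ⇒ −19p = -12 ⇒ p = 12/19, and the value is (-8)·(12/19) + 7 = 37/19.
For Player 2: with q = P(Y), equating I's and II's payoffs gives −7q + 6 = 12q − 5 ⇒ q = 11/19.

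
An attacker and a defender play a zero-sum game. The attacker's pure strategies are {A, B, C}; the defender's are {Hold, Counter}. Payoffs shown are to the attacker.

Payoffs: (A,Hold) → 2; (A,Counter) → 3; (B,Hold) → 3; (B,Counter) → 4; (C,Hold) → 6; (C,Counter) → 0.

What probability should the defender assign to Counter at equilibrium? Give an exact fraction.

Row minima: A → 2, B → 3, C → 0; maximin = 3.
Column maxima: Hold → 6, Counter → 4; minimax = 4.
3 ≠ 4, so there is no saddle point; optimal play is mixed.
A is strictly dominated by B, so the attacker never plays it.
On the remaining 2×2 (B, C vs Hold, Counter):
Let the attacker play B with probability p. Expected payoff against Hold: 3p + 6(1−p) = −3p + 6; against Counter: 4p + 0(1−p) = 4p.
Setting these equal: −3p + 6 = 4p ⇒ −7p = -6 ⇒ p = 6/7, and the value is (-3)·(6/7) + 6 = 24/7.
For the defender: with q = P(Hold), equating B's and C's payoffs gives −q + 4 = 6q ⇒ q = 4/7.

3/7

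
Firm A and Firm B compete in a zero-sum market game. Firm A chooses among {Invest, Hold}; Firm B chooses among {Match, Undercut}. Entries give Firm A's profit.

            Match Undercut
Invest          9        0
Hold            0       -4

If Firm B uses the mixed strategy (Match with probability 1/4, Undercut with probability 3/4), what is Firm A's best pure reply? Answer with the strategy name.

Invest

Expected payoff of Invest: (1/4)·9 + (3/4)·0 = 9/4.
Expected payoff of Hold: (1/4)·0 + (3/4)·(-4) = -3.
The largest is 9/4, so Firm A's best response is Invest.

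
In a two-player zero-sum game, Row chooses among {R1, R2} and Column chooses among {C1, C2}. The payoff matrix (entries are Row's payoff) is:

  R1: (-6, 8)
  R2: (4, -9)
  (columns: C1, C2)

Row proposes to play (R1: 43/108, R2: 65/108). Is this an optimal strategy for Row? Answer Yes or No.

No

Against C1 this mix gives (43/108)·(-6) + (65/108)·4 = 1/54.
Against C2 this mix gives (43/108)·8 + (65/108)·(-9) = -241/108.
Column will play C2, holding Row to -241/108. Shifting weight toward the row that does better against C2 would raise this floor (the equalizing mix achieves -22/27 against both C2 and C1), so the proposed strategy is not optimal.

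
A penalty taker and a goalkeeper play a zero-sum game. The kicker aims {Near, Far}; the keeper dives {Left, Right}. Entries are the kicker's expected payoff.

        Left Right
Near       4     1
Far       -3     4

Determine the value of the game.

19/10

Row minima: Near → 1, Far → -3; maximin = 1.
Column maxima: Left → 4, Right → 4; minimax = 4.
1 ≠ 4, so there is no saddle point; optimal play is mixed.
Let the kicker play Near with probability p. Expected payoff against Left: 4p + (-3)(1−p) = 7p − 3; against Right: 1p + 4(1−p) = −3p + 4.
Setting these equal: 7p − 3 = −3p + 4 ⇒ 10p = 7 ⇒ p = 7/10, and the value is (7)·(7/10) − 3 = 19/10.
For the keeper: with q = P(Left), equating Near's and Far's payoffs gives 3q + 1 = −7q + 4 ⇒ q = 3/10.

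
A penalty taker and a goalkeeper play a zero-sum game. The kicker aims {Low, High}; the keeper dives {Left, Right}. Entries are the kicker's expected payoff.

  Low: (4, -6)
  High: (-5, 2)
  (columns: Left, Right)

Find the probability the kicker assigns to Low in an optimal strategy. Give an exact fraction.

7/17

Row minima: Low → -6, High → -5; maximin = -5.
Column maxima: Left → 4, Right → 2; minimax = 2.
-5 ≠ 2, so there is no saddle point; optimal play is mixed.
Let the kicker play Low with probability p. Expected payoff against Left: 4p + (-5)(1−p) = 9p − 5; against Right: (-6)p + 2(1−p) = −8p + 2.
Setting these equal: 9p − 5 = −8p + 2 ⇒ 17p = 7 ⇒ p = 7/17, and the value is (9)·(7/17) − 5 = -22/17.
For the keeper: with q = P(Left), equating Low's and High's payoffs gives 10q − 6 = −7q + 2 ⇒ q = 8/17.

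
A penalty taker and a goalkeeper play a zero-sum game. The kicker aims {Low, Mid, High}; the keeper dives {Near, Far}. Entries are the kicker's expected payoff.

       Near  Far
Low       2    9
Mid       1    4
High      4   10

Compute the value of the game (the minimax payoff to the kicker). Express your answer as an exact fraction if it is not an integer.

Row minima: Low → 2, Mid → 1, High → 4; maximin = 4.
Column maxima: Near → 4, Far → 10; minimax = 4.
Since maximin = minimax = 4, there is a saddle point and the value is 4.

4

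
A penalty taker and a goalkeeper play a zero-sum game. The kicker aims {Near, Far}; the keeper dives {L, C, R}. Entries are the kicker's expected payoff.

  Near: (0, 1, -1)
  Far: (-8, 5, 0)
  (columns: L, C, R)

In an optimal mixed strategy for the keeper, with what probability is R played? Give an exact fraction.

8/9

Row minima: Near → -1, Far → -8; maximin = -1.
Column maxima: L → 0, C → 5, R → 0; minimax = 0.
-1 ≠ 0, so there is no saddle point; optimal play is mixed.
C is strictly dominated by L (it gives the kicker strictly more in every row), so the keeper never plays it.
On the remaining 2×2 (Near, Far vs L, R):
Let the kicker play Near with probability p. Expected payoff against L: 0p + (-8)(1−p) = 8p − 8; against R: (-1)p + 0(1−p) = −p.
Setting these equal: 8p − 8 = −p ⇒ 9p = 8 ⇒ p = 8/9, and the value is (8)·(8/9) − 8 = -8/9.
For the keeper: with q = P(L), equating Near's and Far's payoffs gives q − 1 = −8q ⇒ q = 1/9.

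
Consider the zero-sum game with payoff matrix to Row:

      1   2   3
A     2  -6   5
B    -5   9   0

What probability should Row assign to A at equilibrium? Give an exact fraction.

Row minima: A → -6, B → -5; maximin = -5.
Column maxima: 1 → 2, 2 → 9, 3 → 5; minimax = 2.
-5 ≠ 2, so there is no saddle point; optimal play is mixed.
3 is strictly dominated by 1 (it gives Row strictly more in every row), so Column never plays it.
On the remaining 2×2 (A, B vs 1, 2):
Let Row play A with probability p. Expected payoff against 1: 2p + (-5)(1−p) = 7p − 5; against 2: (-6)p + 9(1−p) = −15p + 9.
Setting these equal: 7p − 5 = −15p + 9 ⇒ 22p = 14 ⇒ p = 7/11, and the value is (7)·(7/11) − 5 = -6/11.
For Column: with q = P(1), equating A's and B's payoffs gives 8q − 6 = −14q + 9 ⇒ q = 15/22.

7/11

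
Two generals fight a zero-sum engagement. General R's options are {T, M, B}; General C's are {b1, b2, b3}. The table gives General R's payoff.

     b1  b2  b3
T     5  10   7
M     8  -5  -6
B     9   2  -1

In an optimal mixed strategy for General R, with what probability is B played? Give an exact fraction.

Row minima: T → 5, M → -6, B → -1; maximin = 5.
Column maxima: b1 → 9, b2 → 10, b3 → 7; minimax = 7.
5 ≠ 7, so there is no saddle point; optimal play is mixed.
M is strictly dominated by B, so General R never plays it.
b2 is strictly dominated by b3 (it gives General R strictly more in every row), so General C never plays it.
On the remaining 2×2 (T, B vs b1, b3):
Let General R play T with probability p. Expected payoff against b1: 5p + 9(1−p) = −4p + 9; against b3: 7p + (-1)(1−p) = 8p − 1.
Setting these equal: −4p + 9 = 8p − 1 ⇒ −12p = -10 ⇒ p = 5/6, and the value is (-4)·(5/6) + 9 = 17/3.
For General C: with q = P(b1), equating T's and B's payoffs gives −2q + 7 = 10q − 1 ⇒ q = 2/3.

1/6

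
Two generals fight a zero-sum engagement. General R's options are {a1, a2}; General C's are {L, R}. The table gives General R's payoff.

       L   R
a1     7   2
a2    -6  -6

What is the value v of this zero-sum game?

Row minima: a1 → 2, a2 → -6; maximin = 2.
Column maxima: L → 7, R → 2; minimax = 2.
Since maximin = minimax = 2, there is a saddle point and the value is 2.

2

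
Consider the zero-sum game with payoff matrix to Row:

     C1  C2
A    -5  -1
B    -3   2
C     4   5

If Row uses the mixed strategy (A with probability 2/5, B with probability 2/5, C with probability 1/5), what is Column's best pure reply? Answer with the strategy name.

C1

If Column plays C1, Row's expected payoff is (2/5)·(-5) + (2/5)·(-3) + (1/5)·4 = -12/5.
If Column plays C2, Row's expected payoff is (2/5)·(-1) + (2/5)·2 + (1/5)·5 = 7/5.
Column minimizes Row's payoff; the smallest is -12/5, so the best response is C1.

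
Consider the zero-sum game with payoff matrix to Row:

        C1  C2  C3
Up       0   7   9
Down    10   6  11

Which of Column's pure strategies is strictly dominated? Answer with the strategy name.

C1 holds Row's payoff strictly below C3 in every row: 0 < 9, 10 < 11.
So C3 is strictly dominated for Column.

C3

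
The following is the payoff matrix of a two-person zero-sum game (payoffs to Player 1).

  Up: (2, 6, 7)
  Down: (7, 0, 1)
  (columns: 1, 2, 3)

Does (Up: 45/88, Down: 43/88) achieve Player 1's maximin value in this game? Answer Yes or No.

No

Against 1 this mix gives (45/88)·2 + (43/88)·7 = 391/88.
Against 2 this mix gives (45/88)·6 + (43/88)·0 = 135/44.
Against 3 this mix gives (45/88)·7 + (43/88)·1 = 179/44.
Player 2 will play 2, holding Player 1 to 135/44. Shifting weight toward the row that does better against 2 would raise this floor (the equalizing mix achieves 42/11 against both 2 and 1), so the proposed strategy is not optimal.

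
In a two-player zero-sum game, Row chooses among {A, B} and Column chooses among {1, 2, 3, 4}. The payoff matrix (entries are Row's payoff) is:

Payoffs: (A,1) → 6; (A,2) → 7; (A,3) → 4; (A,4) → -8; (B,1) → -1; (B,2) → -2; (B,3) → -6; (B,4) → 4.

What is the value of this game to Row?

Row minima: A → -8, B → -6; maximin = -6.
Column maxima: 1 → 6, 2 → 7, 3 → 4, 4 → 4; minimax = 4.
-6 ≠ 4, so there is no saddle point; optimal play is mixed.
1 is strictly dominated by 3 (it gives Row strictly more in every row), so Column never plays it.
2 is strictly dominated by 3 (it gives Row strictly more in every row), so Column never plays it.
On the remaining 2×2 (A, B vs 3, 4):
Let Row play A with probability p. Expected payoff against 3: 4p + (-6)(1−p) = 10p − 6; against 4: (-8)p + 4(1−p) = −12p + 4.
Setting these equal: 10p − 6 = −12p + 4 ⇒ 22p = 10 ⇒ p = 5/11, and the value is (10)·(5/11) − 6 = -16/11.
For Column: with q = P(3), equating A's and B's payoffs gives 12q − 8 = −10q + 4 ⇒ q = 6/11.

-16/11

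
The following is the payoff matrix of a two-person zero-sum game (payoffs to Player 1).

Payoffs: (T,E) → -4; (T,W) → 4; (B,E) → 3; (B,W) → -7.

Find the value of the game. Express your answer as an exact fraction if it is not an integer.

Row minima: T → -4, B → -7; maximin = -4.
Column maxima: E → 3, W → 4; minimax = 3.
-4 ≠ 3, so there is no saddle point; optimal play is mixed.
Let Player 1 play T with probability p. Expected payoff against E: (-4)p + 3(1−p) = −7p + 3; against W: 4p + (-7)(1−p) = 11p − 7.
Setting these equal: −7p + 3 = 11p − 7 ⇒ −18p = -10 ⇒ p = 5/9, and the value is (-7)·(5/9) + 3 = -8/9.
For Player 2: with q = P(E), equating T's and B's payoffs gives −8q + 4 = 10q − 7 ⇒ q = 11/18.

-8/9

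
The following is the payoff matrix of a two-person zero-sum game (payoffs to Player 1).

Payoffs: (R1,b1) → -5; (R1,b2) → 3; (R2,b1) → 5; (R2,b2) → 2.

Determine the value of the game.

25/11

Row minima: R1 → -5, R2 → 2; maximin = 2.
Column maxima: b1 → 5, b2 → 3; minimax = 3.
2 ≠ 3, so there is no saddle point; optimal play is mixed.
Let Player 1 play R1 with probability p. Expected payoff against b1: (-5)p + 5(1−p) = −10p + 5; against b2: 3p + 2(1−p) = p + 2.
Setting these equal: −10p + 5 = p + 2 ⇒ −11p = -3 ⇒ p = 3/11, and the value is (-10)·(3/11) + 5 = 25/11.
For Player 2: with q = P(b1), equating R1's and R2's payoffs gives −8q + 3 = 3q + 2 ⇒ q = 1/11.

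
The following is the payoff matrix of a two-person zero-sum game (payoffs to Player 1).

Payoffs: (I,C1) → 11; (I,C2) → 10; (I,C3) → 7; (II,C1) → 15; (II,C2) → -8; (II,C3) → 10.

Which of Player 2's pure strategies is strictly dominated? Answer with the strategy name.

C1

C2 holds Player 1's payoff strictly below C1 in every row: 10 < 11, -8 < 15.
So C1 is strictly dominated for Player 2.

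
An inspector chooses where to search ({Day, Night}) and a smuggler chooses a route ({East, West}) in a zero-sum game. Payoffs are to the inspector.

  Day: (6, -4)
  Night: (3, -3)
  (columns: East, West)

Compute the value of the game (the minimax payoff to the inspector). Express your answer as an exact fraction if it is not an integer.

-3

Row minima: Day → -4, Night → -3; maximin = -3.
Column maxima: East → 6, West → -3; minimax = -3.
Since maximin = minimax = -3, there is a saddle point and the value is -3.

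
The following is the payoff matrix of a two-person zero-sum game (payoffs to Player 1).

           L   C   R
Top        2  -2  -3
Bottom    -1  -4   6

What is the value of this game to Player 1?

Row minima: Top → -3, Bottom → -4; maximin = -3.
Column maxima: L → 2, C → -2, R → 6; minimax = -2.
-3 ≠ -2, so there is no saddle point; optimal play is mixed.
L is strictly dominated by C (it gives Player 1 strictly more in every row), so Player 2 never plays it.
On the remaining 2×2 (Top, Bottom vs C, R):
Let Player 1 play Top with probability p. Expected payoff against C: (-2)p + (-4)(1−p) = 2p − 4; against R: (-3)p + 6(1−p) = −9p + 6.
Setting these equal: 2p − 4 = −9p + 6 ⇒ 11p = 10 ⇒ p = 10/11, and the value is (2)·(10/11) − 4 = -24/11.
For Player 2: with q = P(C), equating Top's and Bottom's payoffs gives q − 3 = −10q + 6 ⇒ q = 9/11.

-24/11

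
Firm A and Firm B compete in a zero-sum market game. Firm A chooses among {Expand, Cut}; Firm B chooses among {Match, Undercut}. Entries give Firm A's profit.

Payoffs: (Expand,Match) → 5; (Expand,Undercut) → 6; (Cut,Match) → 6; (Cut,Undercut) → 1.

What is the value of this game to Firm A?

Row minima: Expand → 5, Cut → 1; maximin = 5.
Column maxima: Match → 6, Undercut → 6; minimax = 6.
5 ≠ 6, so there is no saddle point; optimal play is mixed.
Let Firm A play Expand with probability p. Expected payoff against Match: 5p + 6(1−p) = −p + 6; against Undercut: 6p + 1(1−p) = 5p + 1.
Setting these equal: −p + 6 = 5p + 1 ⇒ −6p = -5 ⇒ p = 5/6, and the value is (-1)·(5/6) + 6 = 31/6.
For Firm B: with q = P(Match), equating Expand's and Cut's payoffs gives −q + 6 = 5q + 1 ⇒ q = 5/6.

31/6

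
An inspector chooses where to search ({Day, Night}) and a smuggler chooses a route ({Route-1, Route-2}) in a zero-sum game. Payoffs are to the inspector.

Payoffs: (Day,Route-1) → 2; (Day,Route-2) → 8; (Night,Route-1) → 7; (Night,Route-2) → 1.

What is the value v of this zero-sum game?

Row minima: Day → 2, Night → 1; maximin = 2.
Column maxima: Route-1 → 7, Route-2 → 8; minimax = 7.
2 ≠ 7, so there is no saddle point; optimal play is mixed.
Let the inspector play Day with probability p. Expected payoff against Route-1: 2p + 7(1−p) = −5p + 7; against Route-2: 8p + 1(1−p) = 7p + 1.
Setting these equal: −5p + 7 = 7p + 1 ⇒ −12p = -6 ⇒ p = 1/2, and the value is (-5)·(1/2) + 7 = 9/2.
For the smuggler: with q = P(Route-1), equating Day's and Night's payoffs gives −6q + 8 = 6q + 1 ⇒ q = 7/12.

9/2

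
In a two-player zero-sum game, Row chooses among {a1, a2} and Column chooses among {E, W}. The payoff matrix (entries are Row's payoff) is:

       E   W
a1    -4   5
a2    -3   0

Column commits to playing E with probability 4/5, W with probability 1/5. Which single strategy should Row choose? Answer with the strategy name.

a1

Expected payoff of a1: (4/5)·(-4) + (1/5)·5 = -11/5.
Expected payoff of a2: (4/5)·(-3) + (1/5)·0 = -12/5.
The largest is -11/5, so Row's best response is a1.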